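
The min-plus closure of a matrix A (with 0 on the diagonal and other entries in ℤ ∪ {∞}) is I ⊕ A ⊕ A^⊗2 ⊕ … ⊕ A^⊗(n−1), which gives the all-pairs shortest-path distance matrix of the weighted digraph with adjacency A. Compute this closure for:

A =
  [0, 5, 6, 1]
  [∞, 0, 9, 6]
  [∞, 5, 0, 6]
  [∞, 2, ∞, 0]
Closure =
  [0, 3, 6, 1]
  [∞, 0, 9, 6]
  [∞, 5, 0, 6]
  [∞, 2, 11, 0]

This is the Floyd-Warshall all-pairs shortest-path computation. For each intermediate vertex k = 0, 1, …, 3, update dist[i][j] ← min(dist[i][j], dist[i][k] + dist[k][j]). The final matrix gives, for each (i, j), the minimum total weight of any directed path from i to j (possibly empty when i = j).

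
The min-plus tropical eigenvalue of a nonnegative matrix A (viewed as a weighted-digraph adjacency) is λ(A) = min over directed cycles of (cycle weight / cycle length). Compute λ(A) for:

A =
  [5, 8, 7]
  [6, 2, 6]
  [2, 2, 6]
λ(A) = 2

Enumerate directed cycles and compute their means (weight / length). Sample:
  cycle 0 → 0: weight = 5, length = 1, mean = 5/1 ≈ 5.000
  cycle 1 → 1: weight = 2, length = 1, mean = 2/1 ≈ 2.000
  cycle 2 → 2: weight = 6, length = 1, mean = 6/1 ≈ 6.000
  cycle 0 → 1 → 0: weight = 14, length = 2, mean = 14/2 ≈ 7.000
  cycle 0 → 2 → 0: weight = 9, length = 2, mean = 9/2 ≈ 4.500
  cycle 1 → 0 → 1: weight = 14, length = 2, mean = 14/2 ≈ 7.000
Minimum mean = 2.000, attained e.g. along the cycle 1 → 1 with weight 2 and length 1. So λ(A) = 2/1 = 2.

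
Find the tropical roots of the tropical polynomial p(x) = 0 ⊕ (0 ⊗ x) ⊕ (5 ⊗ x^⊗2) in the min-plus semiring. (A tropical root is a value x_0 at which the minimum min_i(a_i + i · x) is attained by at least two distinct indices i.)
Roots: {-5, 0}

Each tropical root is a break point of the lower envelope of the lines y = a_i + i · x (there are 3 lines, with slopes 0, 1, ..., 2). Only the lines that attain the minimum somewhere contribute to roots; other lines are dominated. Here the surviving (envelope) indices are i = 2, i = 1, i = 0.
Intersections between consecutive envelope lines give the roots: for adjacent envelope indices i < j the intersection is x = (a_i − a_j) / (j − i). Reading off the sorted break points: {-5, 0}.
Verification: at each break x_0, at least two indices attain the minimum of min_i(a_i + i · x_0).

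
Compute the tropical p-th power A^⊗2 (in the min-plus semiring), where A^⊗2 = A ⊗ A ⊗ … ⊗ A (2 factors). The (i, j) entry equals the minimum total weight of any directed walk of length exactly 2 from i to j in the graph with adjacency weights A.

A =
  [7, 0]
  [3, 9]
A^⊗2 =
  [3, 7]
  [10, 3]

Each entry (A^⊗2)_ij equals the minimum over all length-2 walks i = v_0 → v_1 → … → v_2 = j of Σ_t A[v_t][v_{t+1}]. For example, for (i, j) = (0, 1) we minimise over 2 possible intermediate vertex sequences; the minimum is 7, attained along the walk 0 → 0 → 1.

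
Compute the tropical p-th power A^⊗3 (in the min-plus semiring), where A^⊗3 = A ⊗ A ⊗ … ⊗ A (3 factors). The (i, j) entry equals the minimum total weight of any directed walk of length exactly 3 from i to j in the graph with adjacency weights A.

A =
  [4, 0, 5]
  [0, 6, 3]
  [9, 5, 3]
A^⊗3 =
  [4, 0, 5]
  [0, 4, 3]
  [8, 5, 9]

Each entry (A^⊗3)_ij equals the minimum over all length-3 walks i = v_0 → v_1 → … → v_3 = j of Σ_t A[v_t][v_{t+1}]. For example, for (i, j) = (0, 2) we minimise over 9 possible intermediate vertex sequences; the minimum is 5, attained along the walk 0 → 1 → 0 → 2.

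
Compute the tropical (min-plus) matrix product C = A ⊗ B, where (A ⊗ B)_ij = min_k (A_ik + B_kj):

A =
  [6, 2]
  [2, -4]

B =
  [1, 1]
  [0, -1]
A ⊗ B =
  [2, 1]
  [-4, -5]

Apply the min-plus product entry-by-entry:
  C[0][0] = min over k of (A[0][0] + B[0][0] = 6 + 1 = 7, A[0][1] + B[1][0] = 2 + 0 = 2) = 2 (attained at k = 1)
  C[0][1] = min over k of (A[0][0] + B[0][1] = 6 + 1 = 7, A[0][1] + B[1][1] = 2 + -1 = 1) = 1 (attained at k = 1)
  C[1][0] = min over k of (A[1][0] + B[0][0] = 2 + 1 = 3, A[1][1] + B[1][0] = -4 + 0 = -4) = -4 (attained at k = 1)
  C[1][1] = min over k of (A[1][0] + B[0][1] = 2 + 1 = 3, A[1][1] + B[1][1] = -4 + -1 = -5) = -5 (attained at k = 1)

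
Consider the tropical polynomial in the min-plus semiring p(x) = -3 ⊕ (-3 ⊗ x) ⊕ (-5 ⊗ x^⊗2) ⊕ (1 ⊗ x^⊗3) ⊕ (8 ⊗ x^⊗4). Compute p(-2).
p(-2) = -9

A tropical monomial a ⊗ x^⊗i evaluates to a + i · x. Evaluating each term at x = -2:
  Term 0 contributes -3 + 0 · -2 = -3
  Term 1 contributes -3 + 1 · -2 = -5
  Term 2 contributes -5 + 2 · -2 = -9
  Term 3 contributes 1 + 3 · -2 = -5
  Term 4 contributes 8 + 4 · -2 = 0
p(-2) = ⊕ of these = min[-3, -5, -9, -5, 0] = -9.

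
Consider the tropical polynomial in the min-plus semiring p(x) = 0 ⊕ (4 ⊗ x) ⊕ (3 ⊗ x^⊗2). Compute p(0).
p(0) = 0

A tropical monomial a ⊗ x^⊗i evaluates to a + i · x. Evaluating each term at x = 0:
  Term 0 contributes 0 + 0 · 0 = 0
  Term 1 contributes 4 + 1 · 0 = 4
  Term 2 contributes 3 + 2 · 0 = 3
p(0) = ⊕ of these = min[0, 4, 3] = 0.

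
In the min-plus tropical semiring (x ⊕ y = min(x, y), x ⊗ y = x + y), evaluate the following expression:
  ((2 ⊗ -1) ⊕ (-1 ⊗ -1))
((2 ⊗ -1) ⊕ (-1 ⊗ -1)) = -2

Expand innermost to outermost. Recall ⊕ takes the minimum of its arguments and ⊗ takes their sum. Working out the expression ((2 ⊗ -1) ⊕ (-1 ⊗ -1)) gives -2.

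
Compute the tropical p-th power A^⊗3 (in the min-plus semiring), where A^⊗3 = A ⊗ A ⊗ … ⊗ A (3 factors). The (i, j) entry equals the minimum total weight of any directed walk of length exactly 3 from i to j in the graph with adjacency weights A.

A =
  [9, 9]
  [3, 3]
A^⊗3 =
  [15, 15]
  [9, 9]

Each entry (A^⊗3)_ij equals the minimum over all length-3 walks i = v_0 → v_1 → … → v_3 = j of Σ_t A[v_t][v_{t+1}]. For example, for (i, j) = (0, 1) we minimise over 4 possible intermediate vertex sequences; the minimum is 15, attained along the walk 0 → 1 → 1 → 1.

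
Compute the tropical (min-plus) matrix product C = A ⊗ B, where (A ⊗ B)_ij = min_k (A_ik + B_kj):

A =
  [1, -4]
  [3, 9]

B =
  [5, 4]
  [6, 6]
A ⊗ B =
  [2, 2]
  [8, 7]

Apply the min-plus product entry-by-entry:
  C[0][0] = min over k of (A[0][0] + B[0][0] = 1 + 5 = 6, A[0][1] + B[1][0] = -4 + 6 = 2) = 2 (attained at k = 1)
  C[0][1] = min over k of (A[0][0] + B[0][1] = 1 + 4 = 5, A[0][1] + B[1][1] = -4 + 6 = 2) = 2 (attained at k = 1)
  C[1][0] = min over k of (A[1][0] + B[0][0] = 3 + 5 = 8, A[1][1] + B[1][0] = 9 + 6 = 15) = 8 (attained at k = 0)
  C[1][1] = min over k of (A[1][0] + B[0][1] = 3 + 4 = 7, A[1][1] + B[1][1] = 9 + 6 = 15) = 7 (attained at k = 0)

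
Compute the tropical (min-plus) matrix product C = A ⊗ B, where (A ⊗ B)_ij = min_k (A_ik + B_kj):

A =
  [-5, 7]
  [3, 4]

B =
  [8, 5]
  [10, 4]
A ⊗ B =
  [3, 0]
  [11, 8]

Apply the min-plus product entry-by-entry:
  C[0][0] = min over k of (A[0][0] + B[0][0] = -5 + 8 = 3, A[0][1] + B[1][0] = 7 + 10 = 17) = 3 (attained at k = 0)
  C[0][1] = min over k of (A[0][0] + B[0][1] = -5 + 5 = 0, A[0][1] + B[1][1] = 7 + 4 = 11) = 0 (attained at k = 0)
  C[1][0] = min over k of (A[1][0] + B[0][0] = 3 + 8 = 11, A[1][1] + B[1][0] = 4 + 10 = 14) = 11 (attained at k = 0)
  C[1][1] = min over k of (A[1][0] + B[0][1] = 3 + 5 = 8, A[1][1] + B[1][1] = 4 + 4 = 8) = 8 (attained at k = 0)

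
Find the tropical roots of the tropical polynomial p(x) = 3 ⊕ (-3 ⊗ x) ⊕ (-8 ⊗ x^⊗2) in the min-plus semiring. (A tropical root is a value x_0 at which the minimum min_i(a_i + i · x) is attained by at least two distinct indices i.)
Roots: {5, 6}

Each tropical root is a break point of the lower envelope of the lines y = a_i + i · x (there are 3 lines, with slopes 0, 1, ..., 2). Only the lines that attain the minimum somewhere contribute to roots; other lines are dominated. Here the surviving (envelope) indices are i = 2, i = 1, i = 0.
Intersections between consecutive envelope lines give the roots: for adjacent envelope indices i < j the intersection is x = (a_i − a_j) / (j − i). Reading off the sorted break points: {5, 6}.
Verification: at each break x_0, at least two indices attain the minimum of min_i(a_i + i · x_0).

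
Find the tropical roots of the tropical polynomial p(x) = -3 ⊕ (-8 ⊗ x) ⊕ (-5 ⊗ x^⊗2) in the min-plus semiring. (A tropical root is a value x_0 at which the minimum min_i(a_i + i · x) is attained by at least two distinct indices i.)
Roots: {-3, 5}

Each tropical root is a break point of the lower envelope of the lines y = a_i + i · x (there are 3 lines, with slopes 0, 1, ..., 2). Only the lines that attain the minimum somewhere contribute to roots; other lines are dominated. Here the surviving (envelope) indices are i = 2, i = 1, i = 0.
Intersections between consecutive envelope lines give the roots: for adjacent envelope indices i < j the intersection is x = (a_i − a_j) / (j − i). Reading off the sorted break points: {-3, 5}.
Verification: at each break x_0, at least two indices attain the minimum of min_i(a_i + i · x_0).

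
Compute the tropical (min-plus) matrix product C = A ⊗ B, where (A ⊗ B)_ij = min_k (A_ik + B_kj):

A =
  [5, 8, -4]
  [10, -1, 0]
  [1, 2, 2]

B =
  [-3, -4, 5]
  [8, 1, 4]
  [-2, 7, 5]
A ⊗ B =
  [-6, 1, 1]
  [-2, 0, 3]
  [-2, -3, 6]

Apply the min-plus product entry-by-entry:
  C[0][0] = min over k of (A[0][0] + B[0][0] = 5 + -3 = 2, A[0][1] + B[1][0] = 8 + 8 = 16, A[0][2] + B[2][0] = -4 + -2 = -6) = -6 (attained at k = 2)
  C[0][1] = min over k of (A[0][0] + B[0][1] = 5 + -4 = 1, A[0][1] + B[1][1] = 8 + 1 = 9, A[0][2] + B[2][1] = -4 + 7 = 3) = 1 (attained at k = 0)
  C[0][2] = min over k of (A[0][0] + B[0][2] = 5 + 5 = 10, A[0][1] + B[1][2] = 8 + 4 = 12, A[0][2] + B[2][2] = -4 + 5 = 1) = 1 (attained at k = 2)
  C[1][0] = min over k of (A[1][0] + B[0][0] = 10 + -3 = 7, A[1][1] + B[1][0] = -1 + 8 = 7, A[1][2] + B[2][0] = 0 + -2 = -2) = -2 (attained at k = 2)
  C[1][1] = min over k of (A[1][0] + B[0][1] = 10 + -4 = 6, A[1][1] + B[1][1] = -1 + 1 = 0, A[1][2] + B[2][1] = 0 + 7 = 7) = 0 (attained at k = 1)
  C[1][2] = min over k of (A[1][0] + B[0][2] = 10 + 5 = 15, A[1][1] + B[1][2] = -1 + 4 = 3, A[1][2] + B[2][2] = 0 + 5 = 5) = 3 (attained at k = 1)
  C[2][0] = min over k of (A[2][0] + B[0][0] = 1 + -3 = -2, A[2][1] + B[1][0] = 2 + 8 = 10, A[2][2] + B[2][0] = 2 + -2 = 0) = -2 (attained at k = 0)
  C[2][1] = min over k of (A[2][0] + B[0][1] = 1 + -4 = -3, A[2][1] + B[1][1] = 2 + 1 = 3, A[2][2] + B[2][1] = 2 + 7 = 9) = -3 (attained at k = 0)
  C[2][2] = min over k of (A[2][0] + B[0][2] = 1 + 5 = 6, A[2][1] + B[1][2] = 2 + 4 = 6, A[2][2] + B[2][2] = 2 + 5 = 7) = 6 (attained at k = 0)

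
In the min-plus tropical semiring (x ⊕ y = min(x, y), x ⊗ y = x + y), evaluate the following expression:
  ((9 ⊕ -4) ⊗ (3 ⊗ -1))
((9 ⊕ -4) ⊗ (3 ⊗ -1)) = -2

Expand innermost to outermost. Recall ⊕ takes the minimum of its arguments and ⊗ takes their sum. Working out the expression ((9 ⊕ -4) ⊗ (3 ⊗ -1)) gives -2.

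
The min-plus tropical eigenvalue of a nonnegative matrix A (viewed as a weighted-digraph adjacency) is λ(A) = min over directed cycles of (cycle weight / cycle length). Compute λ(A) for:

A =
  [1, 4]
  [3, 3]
λ(A) = 1

Enumerate directed cycles and compute their means (weight / length). Sample:
  cycle 0 → 0: weight = 1, length = 1, mean = 1/1 ≈ 1.000
  cycle 1 → 1: weight = 3, length = 1, mean = 3/1 ≈ 3.000
  cycle 0 → 1 → 0: weight = 7, length = 2, mean = 7/2 ≈ 3.500
  cycle 1 → 0 → 1: weight = 7, length = 2, mean = 7/2 ≈ 3.500
Minimum mean = 1.000, attained e.g. along the cycle 0 → 0 with weight 1 and length 1. So λ(A) = 1/1 = 1.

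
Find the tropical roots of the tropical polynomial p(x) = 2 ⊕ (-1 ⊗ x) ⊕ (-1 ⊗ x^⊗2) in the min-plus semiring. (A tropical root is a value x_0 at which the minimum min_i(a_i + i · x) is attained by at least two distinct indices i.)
Roots: {0, 3}

Each tropical root is a break point of the lower envelope of the lines y = a_i + i · x (there are 3 lines, with slopes 0, 1, ..., 2). Only the lines that attain the minimum somewhere contribute to roots; other lines are dominated. Here the surviving (envelope) indices are i = 2, i = 1, i = 0.
Intersections between consecutive envelope lines give the roots: for adjacent envelope indices i < j the intersection is x = (a_i − a_j) / (j − i). Reading off the sorted break points: {0, 3}.
Verification: at each break x_0, at least two indices attain the minimum of min_i(a_i + i · x_0).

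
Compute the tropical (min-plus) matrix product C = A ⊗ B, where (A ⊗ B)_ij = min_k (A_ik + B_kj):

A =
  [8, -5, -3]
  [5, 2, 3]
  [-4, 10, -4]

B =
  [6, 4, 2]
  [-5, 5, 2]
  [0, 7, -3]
A ⊗ B =
  [-10, 0, -6]
  [-3, 7, 0]
  [-4, 0, -7]

Apply the min-plus product entry-by-entry:
  C[0][0] = min over k of (A[0][0] + B[0][0] = 8 + 6 = 14, A[0][1] + B[1][0] = -5 + -5 = -10, A[0][2] + B[2][0] = -3 + 0 = -3) = -10 (attained at k = 1)
  C[0][1] = min over k of (A[0][0] + B[0][1] = 8 + 4 = 12, A[0][1] + B[1][1] = -5 + 5 = 0, A[0][2] + B[2][1] = -3 + 7 = 4) = 0 (attained at k = 1)
  C[0][2] = min over k of (A[0][0] + B[0][2] = 8 + 2 = 10, A[0][1] + B[1][2] = -5 + 2 = -3, A[0][2] + B[2][2] = -3 + -3 = -6) = -6 (attained at k = 2)
  C[1][0] = min over k of (A[1][0] + B[0][0] = 5 + 6 = 11, A[1][1] + B[1][0] = 2 + -5 = -3, A[1][2] + B[2][0] = 3 + 0 = 3) = -3 (attained at k = 1)
  C[1][1] = min over k of (A[1][0] + B[0][1] = 5 + 4 = 9, A[1][1] + B[1][1] = 2 + 5 = 7, A[1][2] + B[2][1] = 3 + 7 = 10) = 7 (attained at k = 1)
  C[1][2] = min over k of (A[1][0] + B[0][2] = 5 + 2 = 7, A[1][1] + B[1][2] = 2 + 2 = 4, A[1][2] + B[2][2] = 3 + -3 = 0) = 0 (attained at k = 2)
  C[2][0] = min over k of (A[2][0] + B[0][0] = -4 + 6 = 2, A[2][1] + B[1][0] = 10 + -5 = 5, A[2][2] + B[2][0] = -4 + 0 = -4) = -4 (attained at k = 2)
  C[2][1] = min over k of (A[2][0] + B[0][1] = -4 + 4 = 0, A[2][1] + B[1][1] = 10 + 5 = 15, A[2][2] + B[2][1] = -4 + 7 = 3) = 0 (attained at k = 0)
  C[2][2] = min over k of (A[2][0] + B[0][2] = -4 + 2 = -2, A[2][1] + B[1][2] = 10 + 2 = 12, A[2][2] + B[2][2] = -4 + -3 = -7) = -7 (attained at k = 2)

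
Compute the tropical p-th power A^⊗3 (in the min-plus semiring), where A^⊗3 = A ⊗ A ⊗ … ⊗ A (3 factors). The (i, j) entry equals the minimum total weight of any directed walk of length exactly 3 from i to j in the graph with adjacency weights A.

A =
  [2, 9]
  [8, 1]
A^⊗3 =
  [6, 11]
  [10, 3]

Each entry (A^⊗3)_ij equals the minimum over all length-3 walks i = v_0 → v_1 → … → v_3 = j of Σ_t A[v_t][v_{t+1}]. For example, for (i, j) = (0, 1) we minimise over 4 possible intermediate vertex sequences; the minimum is 11, attained along the walk 0 → 1 → 1 → 1.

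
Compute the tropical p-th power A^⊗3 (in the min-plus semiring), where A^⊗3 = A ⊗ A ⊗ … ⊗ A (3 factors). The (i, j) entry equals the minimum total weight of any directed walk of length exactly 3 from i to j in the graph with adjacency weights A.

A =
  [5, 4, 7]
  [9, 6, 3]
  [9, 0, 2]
A^⊗3 =
  [15, 7, 9]
  [12, 5, 6]
  [11, 3, 5]

Each entry (A^⊗3)_ij equals the minimum over all length-3 walks i = v_0 → v_1 → … → v_3 = j of Σ_t A[v_t][v_{t+1}]. For example, for (i, j) = (0, 2) we minimise over 9 possible intermediate vertex sequences; the minimum is 9, attained along the walk 0 → 1 → 2 → 2.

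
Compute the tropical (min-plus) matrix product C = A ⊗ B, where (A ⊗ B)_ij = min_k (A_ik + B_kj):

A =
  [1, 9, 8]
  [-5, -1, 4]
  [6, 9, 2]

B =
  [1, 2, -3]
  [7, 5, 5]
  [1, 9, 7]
A ⊗ B =
  [2, 3, -2]
  [-4, -3, -8]
  [3, 8, 3]

Apply the min-plus product entry-by-entry:
  C[0][0] = min over k of (A[0][0] + B[0][0] = 1 + 1 = 2, A[0][1] + B[1][0] = 9 + 7 = 16, A[0][2] + B[2][0] = 8 + 1 = 9) = 2 (attained at k = 0)
  C[0][1] = min over k of (A[0][0] + B[0][1] = 1 + 2 = 3, A[0][1] + B[1][1] = 9 + 5 = 14, A[0][2] + B[2][1] = 8 + 9 = 17) = 3 (attained at k = 0)
  C[0][2] = min over k of (A[0][0] + B[0][2] = 1 + -3 = -2, A[0][1] + B[1][2] = 9 + 5 = 14, A[0][2] + B[2][2] = 8 + 7 = 15) = -2 (attained at k = 0)
  C[1][0] = min over k of (A[1][0] + B[0][0] = -5 + 1 = -4, A[1][1] + B[1][0] = -1 + 7 = 6, A[1][2] + B[2][0] = 4 + 1 = 5) = -4 (attained at k = 0)
  C[1][1] = min over k of (A[1][0] + B[0][1] = -5 + 2 = -3, A[1][1] + B[1][1] = -1 + 5 = 4, A[1][2] + B[2][1] = 4 + 9 = 13) = -3 (attained at k = 0)
  C[1][2] = min over k of (A[1][0] + B[0][2] = -5 + -3 = -8, A[1][1] + B[1][2] = -1 + 5 = 4, A[1][2] + B[2][2] = 4 + 7 = 11) = -8 (attained at k = 0)
  C[2][0] = min over k of (A[2][0] + B[0][0] = 6 + 1 = 7, A[2][1] + B[1][0] = 9 + 7 = 16, A[2][2] + B[2][0] = 2 + 1 = 3) = 3 (attained at k = 2)
  C[2][1] = min over k of (A[2][0] + B[0][1] = 6 + 2 = 8, A[2][1] + B[1][1] = 9 + 5 = 14, A[2][2] + B[2][1] = 2 + 9 = 11) = 8 (attained at k = 0)
  C[2][2] = min over k of (A[2][0] + B[0][2] = 6 + -3 = 3, A[2][1] + B[1][2] = 9 + 5 = 14, A[2][2] + B[2][2] = 2 + 7 = 9) = 3 (attained at k = 0)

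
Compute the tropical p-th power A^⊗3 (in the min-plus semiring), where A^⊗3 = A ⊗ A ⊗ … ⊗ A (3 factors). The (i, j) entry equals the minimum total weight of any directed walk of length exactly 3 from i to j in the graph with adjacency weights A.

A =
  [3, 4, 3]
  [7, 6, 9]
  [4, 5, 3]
A^⊗3 =
  [9, 10, 9]
  [13, 14, 13]
  [10, 11, 9]

Each entry (A^⊗3)_ij equals the minimum over all length-3 walks i = v_0 → v_1 → … → v_3 = j of Σ_t A[v_t][v_{t+1}]. For example, for (i, j) = (0, 2) we minimise over 9 possible intermediate vertex sequences; the minimum is 9, attained along the walk 0 → 0 → 0 → 2.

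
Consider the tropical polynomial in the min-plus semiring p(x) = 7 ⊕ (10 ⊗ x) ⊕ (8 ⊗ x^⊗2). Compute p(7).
p(7) = 7

A tropical monomial a ⊗ x^⊗i evaluates to a + i · x. Evaluating each term at x = 7:
  Term 0 contributes 7 + 0 · 7 = 7
  Term 1 contributes 10 + 1 · 7 = 17
  Term 2 contributes 8 + 2 · 7 = 22
p(7) = ⊕ of these = min[7, 17, 22] = 7.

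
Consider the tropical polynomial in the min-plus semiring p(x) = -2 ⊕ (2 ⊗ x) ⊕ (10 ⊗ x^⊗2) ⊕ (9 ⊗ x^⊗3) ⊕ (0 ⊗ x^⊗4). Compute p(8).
p(8) = -2

A tropical monomial a ⊗ x^⊗i evaluates to a + i · x. Evaluating each term at x = 8:
  Term 0 contributes -2 + 0 · 8 = -2
  Term 1 contributes 2 + 1 · 8 = 10
  Term 2 contributes 10 + 2 · 8 = 26
  Term 3 contributes 9 + 3 · 8 = 33
  Term 4 contributes 0 + 4 · 8 = 32
p(8) = ⊕ of these = min[-2, 10, 26, 33, 32] = -2.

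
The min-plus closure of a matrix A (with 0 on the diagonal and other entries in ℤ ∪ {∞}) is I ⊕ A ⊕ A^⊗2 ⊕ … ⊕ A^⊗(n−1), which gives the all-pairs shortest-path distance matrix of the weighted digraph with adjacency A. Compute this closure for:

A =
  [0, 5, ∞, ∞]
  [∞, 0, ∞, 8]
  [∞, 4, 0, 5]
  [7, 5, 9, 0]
Closure =
  [0, 5, 22, 13]
  [15, 0, 17, 8]
  [12, 4, 0, 5]
  [7, 5, 9, 0]

This is the Floyd-Warshall all-pairs shortest-path computation. For each intermediate vertex k = 0, 1, …, 3, update dist[i][j] ← min(dist[i][j], dist[i][k] + dist[k][j]). The final matrix gives, for each (i, j), the minimum total weight of any directed path from i to j (possibly empty when i = j).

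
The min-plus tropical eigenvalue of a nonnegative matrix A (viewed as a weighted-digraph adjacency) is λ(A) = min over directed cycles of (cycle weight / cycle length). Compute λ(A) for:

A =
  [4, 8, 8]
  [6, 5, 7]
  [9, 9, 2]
λ(A) = 2

Enumerate directed cycles and compute their means (weight / length). Sample:
  cycle 0 → 0: weight = 4, length = 1, mean = 4/1 ≈ 4.000
  cycle 1 → 1: weight = 5, length = 1, mean = 5/1 ≈ 5.000
  cycle 2 → 2: weight = 2, length = 1, mean = 2/1 ≈ 2.000
  cycle 0 → 1 → 0: weight = 14, length = 2, mean = 14/2 ≈ 7.000
  cycle 0 → 2 → 0: weight = 17, length = 2, mean = 17/2 ≈ 8.500
  cycle 1 → 0 → 1: weight = 14, length = 2, mean = 14/2 ≈ 7.000
Minimum mean = 2.000, attained e.g. along the cycle 2 → 2 with weight 2 and length 1. So λ(A) = 2/1 = 2.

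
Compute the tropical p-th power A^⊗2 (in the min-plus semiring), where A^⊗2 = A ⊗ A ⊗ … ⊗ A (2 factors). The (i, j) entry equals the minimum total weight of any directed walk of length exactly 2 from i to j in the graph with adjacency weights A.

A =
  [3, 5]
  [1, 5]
A^⊗2 =
  [6, 8]
  [4, 6]

Each entry (A^⊗2)_ij equals the minimum over all length-2 walks i = v_0 → v_1 → … → v_2 = j of Σ_t A[v_t][v_{t+1}]. For example, for (i, j) = (0, 1) we minimise over 2 possible intermediate vertex sequences; the minimum is 8, attained along the walk 0 → 0 → 1.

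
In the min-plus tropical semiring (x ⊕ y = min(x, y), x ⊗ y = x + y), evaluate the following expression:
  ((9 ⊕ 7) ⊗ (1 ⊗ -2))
((9 ⊕ 7) ⊗ (1 ⊗ -2)) = 6

Expand innermost to outermost. Recall ⊕ takes the minimum of its arguments and ⊗ takes their sum. Working out the expression ((9 ⊕ 7) ⊗ (1 ⊗ -2)) gives 6.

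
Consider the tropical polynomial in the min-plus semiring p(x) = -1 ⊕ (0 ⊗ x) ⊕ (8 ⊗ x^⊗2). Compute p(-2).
p(-2) = -2

A tropical monomial a ⊗ x^⊗i evaluates to a + i · x. Evaluating each term at x = -2:
  Term 0 contributes -1 + 0 · -2 = -1
  Term 1 contributes 0 + 1 · -2 = -2
  Term 2 contributes 8 + 2 · -2 = 4
p(-2) = ⊕ of these = min[-1, -2, 4] = -2.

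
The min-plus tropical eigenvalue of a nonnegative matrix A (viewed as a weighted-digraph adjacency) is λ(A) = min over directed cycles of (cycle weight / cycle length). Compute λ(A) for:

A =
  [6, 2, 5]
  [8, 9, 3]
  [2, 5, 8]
λ(A) = 7/3

Enumerate directed cycles and compute their means (weight / length). Sample:
  cycle 0 → 0: weight = 6, length = 1, mean = 6/1 ≈ 6.000
  cycle 1 → 1: weight = 9, length = 1, mean = 9/1 ≈ 9.000
  cycle 2 → 2: weight = 8, length = 1, mean = 8/1 ≈ 8.000
  cycle 0 → 1 → 0: weight = 10, length = 2, mean = 10/2 ≈ 5.000
  cycle 0 → 2 → 0: weight = 7, length = 2, mean = 7/2 ≈ 3.500
  cycle 1 → 0 → 1: weight = 10, length = 2, mean = 10/2 ≈ 5.000
Minimum mean = 2.333, attained e.g. along the cycle 0 → 1 → 2 → 0 with weight 7 and length 3. So λ(A) = 7/3 = 7/3.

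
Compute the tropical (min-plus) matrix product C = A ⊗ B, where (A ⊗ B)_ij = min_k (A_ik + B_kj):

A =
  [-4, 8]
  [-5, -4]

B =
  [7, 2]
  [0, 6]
A ⊗ B =
  [3, -2]
  [-4, -3]

Apply the min-plus product entry-by-entry:
  C[0][0] = min over k of (A[0][0] + B[0][0] = -4 + 7 = 3, A[0][1] + B[1][0] = 8 + 0 = 8) = 3 (attained at k = 0)
  C[0][1] = min over k of (A[0][0] + B[0][1] = -4 + 2 = -2, A[0][1] + B[1][1] = 8 + 6 = 14) = -2 (attained at k = 0)
  C[1][0] = min over k of (A[1][0] + B[0][0] = -5 + 7 = 2, A[1][1] + B[1][0] = -4 + 0 = -4) = -4 (attained at k = 1)
  C[1][1] = min over k of (A[1][0] + B[0][1] = -5 + 2 = -3, A[1][1] + B[1][1] = -4 + 6 = 2) = -3 (attained at k = 0)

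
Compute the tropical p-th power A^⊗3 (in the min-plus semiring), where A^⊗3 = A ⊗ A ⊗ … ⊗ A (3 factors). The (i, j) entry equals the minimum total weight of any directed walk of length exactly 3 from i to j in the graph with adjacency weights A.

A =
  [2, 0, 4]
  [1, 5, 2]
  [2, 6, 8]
A^⊗3 =
  [3, 1, 4]
  [2, 3, 3]
  [3, 4, 4]

Each entry (A^⊗3)_ij equals the minimum over all length-3 walks i = v_0 → v_1 → … → v_3 = j of Σ_t A[v_t][v_{t+1}]. For example, for (i, j) = (0, 2) we minimise over 9 possible intermediate vertex sequences; the minimum is 4, attained along the walk 0 → 0 → 1 → 2.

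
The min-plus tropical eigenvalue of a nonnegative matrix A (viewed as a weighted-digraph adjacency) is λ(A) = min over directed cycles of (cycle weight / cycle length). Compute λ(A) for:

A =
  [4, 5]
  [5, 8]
λ(A) = 4

Enumerate directed cycles and compute their means (weight / length). Sample:
  cycle 0 → 0: weight = 4, length = 1, mean = 4/1 ≈ 4.000
  cycle 1 → 1: weight = 8, length = 1, mean = 8/1 ≈ 8.000
  cycle 0 → 1 → 0: weight = 10, length = 2, mean = 10/2 ≈ 5.000
  cycle 1 → 0 → 1: weight = 10, length = 2, mean = 10/2 ≈ 5.000
Minimum mean = 4.000, attained e.g. along the cycle 0 → 0 with weight 4 and length 1. So λ(A) = 4/1 = 4.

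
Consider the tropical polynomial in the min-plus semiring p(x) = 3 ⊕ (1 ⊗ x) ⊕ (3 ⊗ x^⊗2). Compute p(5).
p(5) = 3

A tropical monomial a ⊗ x^⊗i evaluates to a + i · x. Evaluating each term at x = 5:
  Term 0 contributes 3 + 0 · 5 = 3
  Term 1 contributes 1 + 1 · 5 = 6
  Term 2 contributes 3 + 2 · 5 = 13
p(5) = ⊕ of these = min[3, 6, 13] = 3.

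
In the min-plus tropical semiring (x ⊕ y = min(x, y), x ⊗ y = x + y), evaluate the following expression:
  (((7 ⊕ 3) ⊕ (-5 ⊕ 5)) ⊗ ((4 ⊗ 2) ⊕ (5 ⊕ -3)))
(((7 ⊕ 3) ⊕ (-5 ⊕ 5)) ⊗ ((4 ⊗ 2) ⊕ (5 ⊕ -3))) = -8

Expand innermost to outermost. Recall ⊕ takes the minimum of its arguments and ⊗ takes their sum. Working out the expression (((7 ⊕ 3) ⊕ (-5 ⊕ 5)) ⊗ ((4 ⊗ 2) ⊕ (5 ⊕ -3))) gives -8.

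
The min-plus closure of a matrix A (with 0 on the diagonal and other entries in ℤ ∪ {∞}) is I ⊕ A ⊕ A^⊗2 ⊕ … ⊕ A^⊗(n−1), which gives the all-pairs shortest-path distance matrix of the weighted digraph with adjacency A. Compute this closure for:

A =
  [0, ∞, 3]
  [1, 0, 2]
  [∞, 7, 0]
Closure =
  [0, 10, 3]
  [1, 0, 2]
  [8, 7, 0]

This is the Floyd-Warshall all-pairs shortest-path computation. For each intermediate vertex k = 0, 1, …, 2, update dist[i][j] ← min(dist[i][j], dist[i][k] + dist[k][j]). The final matrix gives, for each (i, j), the minimum total weight of any directed path from i to j (possibly empty when i = j).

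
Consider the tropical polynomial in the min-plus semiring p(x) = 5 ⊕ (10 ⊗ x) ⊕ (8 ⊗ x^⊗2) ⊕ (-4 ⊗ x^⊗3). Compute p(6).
p(6) = 5

A tropical monomial a ⊗ x^⊗i evaluates to a + i · x. Evaluating each term at x = 6:
  Term 0 contributes 5 + 0 · 6 = 5
  Term 1 contributes 10 + 1 · 6 = 16
  Term 2 contributes 8 + 2 · 6 = 20
  Term 3 contributes -4 + 3 · 6 = 14
p(6) = ⊕ of these = min[5, 16, 20, 14] = 5.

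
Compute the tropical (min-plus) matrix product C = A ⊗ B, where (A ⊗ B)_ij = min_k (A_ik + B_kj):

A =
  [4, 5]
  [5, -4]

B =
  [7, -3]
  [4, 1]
A ⊗ B =
  [9, 1]
  [0, -3]

Apply the min-plus product entry-by-entry:
  C[0][0] = min over k of (A[0][0] + B[0][0] = 4 + 7 = 11, A[0][1] + B[1][0] = 5 + 4 = 9) = 9 (attained at k = 1)
  C[0][1] = min over k of (A[0][0] + B[0][1] = 4 + -3 = 1, A[0][1] + B[1][1] = 5 + 1 = 6) = 1 (attained at k = 0)
  C[1][0] = min over k of (A[1][0] + B[0][0] = 5 + 7 = 12, A[1][1] + B[1][0] = -4 + 4 = 0) = 0 (attained at k = 1)
  C[1][1] = min over k of (A[1][0] + B[0][1] = 5 + -3 = 2, A[1][1] + B[1][1] = -4 + 1 = -3) = -3 (attained at k = 1)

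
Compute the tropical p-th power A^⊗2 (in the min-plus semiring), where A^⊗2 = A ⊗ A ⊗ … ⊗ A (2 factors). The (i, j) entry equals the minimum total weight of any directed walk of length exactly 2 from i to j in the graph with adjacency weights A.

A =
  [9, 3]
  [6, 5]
A^⊗2 =
  [9, 8]
  [11, 9]

Each entry (A^⊗2)_ij equals the minimum over all length-2 walks i = v_0 → v_1 → … → v_2 = j of Σ_t A[v_t][v_{t+1}]. For example, for (i, j) = (0, 1) we minimise over 2 possible intermediate vertex sequences; the minimum is 8, attained along the walk 0 → 1 → 1.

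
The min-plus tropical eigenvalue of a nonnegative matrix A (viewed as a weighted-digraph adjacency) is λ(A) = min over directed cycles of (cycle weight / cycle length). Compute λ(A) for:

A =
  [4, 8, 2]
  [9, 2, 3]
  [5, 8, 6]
λ(A) = 2

Enumerate directed cycles and compute their means (weight / length). Sample:
  cycle 0 → 0: weight = 4, length = 1, mean = 4/1 ≈ 4.000
  cycle 1 → 1: weight = 2, length = 1, mean = 2/1 ≈ 2.000
  cycle 2 → 2: weight = 6, length = 1, mean = 6/1 ≈ 6.000
  cycle 0 → 1 → 0: weight = 17, length = 2, mean = 17/2 ≈ 8.500
  cycle 0 → 2 → 0: weight = 7, length = 2, mean = 7/2 ≈ 3.500
  cycle 1 → 0 → 1: weight = 17, length = 2, mean = 17/2 ≈ 8.500
Minimum mean = 2.000, attained e.g. along the cycle 1 → 1 with weight 2 and length 1. So λ(A) = 2/1 = 2.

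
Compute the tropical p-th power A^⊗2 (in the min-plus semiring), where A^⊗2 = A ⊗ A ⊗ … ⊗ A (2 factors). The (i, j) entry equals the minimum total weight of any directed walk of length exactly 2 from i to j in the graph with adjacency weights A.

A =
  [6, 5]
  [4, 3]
A^⊗2 =
  [9, 8]
  [7, 6]

Each entry (A^⊗2)_ij equals the minimum over all length-2 walks i = v_0 → v_1 → … → v_2 = j of Σ_t A[v_t][v_{t+1}]. For example, for (i, j) = (0, 1) we minimise over 2 possible intermediate vertex sequences; the minimum is 8, attained along the walk 0 → 1 → 1.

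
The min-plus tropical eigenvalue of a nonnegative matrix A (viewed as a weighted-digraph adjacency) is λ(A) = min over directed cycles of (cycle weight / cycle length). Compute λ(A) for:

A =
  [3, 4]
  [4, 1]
λ(A) = 1

Enumerate directed cycles and compute their means (weight / length). Sample:
  cycle 0 → 0: weight = 3, length = 1, mean = 3/1 ≈ 3.000
  cycle 1 → 1: weight = 1, length = 1, mean = 1/1 ≈ 1.000
  cycle 0 → 1 → 0: weight = 8, length = 2, mean = 8/2 ≈ 4.000
  cycle 1 → 0 → 1: weight = 8, length = 2, mean = 8/2 ≈ 4.000
Minimum mean = 1.000, attained e.g. along the cycle 1 → 1 with weight 1 and length 1. So λ(A) = 1/1 = 1.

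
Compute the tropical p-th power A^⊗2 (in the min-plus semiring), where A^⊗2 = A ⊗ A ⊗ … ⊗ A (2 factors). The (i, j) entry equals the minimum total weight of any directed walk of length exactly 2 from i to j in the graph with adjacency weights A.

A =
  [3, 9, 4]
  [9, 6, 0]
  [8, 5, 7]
A^⊗2 =
  [6, 9, 7]
  [8, 5, 6]
  [11, 11, 5]

Each entry (A^⊗2)_ij equals the minimum over all length-2 walks i = v_0 → v_1 → … → v_2 = j of Σ_t A[v_t][v_{t+1}]. For example, for (i, j) = (0, 2) we minimise over 3 possible intermediate vertex sequences; the minimum is 7, attained along the walk 0 → 0 → 2.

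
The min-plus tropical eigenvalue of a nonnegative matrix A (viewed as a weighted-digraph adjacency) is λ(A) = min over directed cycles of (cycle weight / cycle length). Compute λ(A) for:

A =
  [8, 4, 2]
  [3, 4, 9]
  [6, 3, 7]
λ(A) = 8/3

Enumerate directed cycles and compute their means (weight / length). Sample:
  cycle 0 → 0: weight = 8, length = 1, mean = 8/1 ≈ 8.000
  cycle 1 → 1: weight = 4, length = 1, mean = 4/1 ≈ 4.000
  cycle 2 → 2: weight = 7, length = 1, mean = 7/1 ≈ 7.000
  cycle 0 → 1 → 0: weight = 7, length = 2, mean = 7/2 ≈ 3.500
  cycle 0 → 2 → 0: weight = 8, length = 2, mean = 8/2 ≈ 4.000
  cycle 1 → 0 → 1: weight = 7, length = 2, mean = 7/2 ≈ 3.500
Minimum mean = 2.667, attained e.g. along the cycle 0 → 2 → 1 → 0 with weight 8 and length 3. So λ(A) = 8/3 = 8/3.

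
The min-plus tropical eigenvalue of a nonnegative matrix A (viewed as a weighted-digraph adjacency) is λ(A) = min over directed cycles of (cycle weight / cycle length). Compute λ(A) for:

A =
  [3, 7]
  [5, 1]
λ(A) = 1

Enumerate directed cycles and compute their means (weight / length). Sample:
  cycle 0 → 0: weight = 3, length = 1, mean = 3/1 ≈ 3.000
  cycle 1 → 1: weight = 1, length = 1, mean = 1/1 ≈ 1.000
  cycle 0 → 1 → 0: weight = 12, length = 2, mean = 12/2 ≈ 6.000
  cycle 1 → 0 → 1: weight = 12, length = 2, mean = 12/2 ≈ 6.000
Minimum mean = 1.000, attained e.g. along the cycle 1 → 1 with weight 1 and length 1. So λ(A) = 1/1 = 1.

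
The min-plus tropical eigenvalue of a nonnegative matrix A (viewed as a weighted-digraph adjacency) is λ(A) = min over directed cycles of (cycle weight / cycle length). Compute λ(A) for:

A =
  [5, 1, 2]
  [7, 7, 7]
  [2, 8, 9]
λ(A) = 2

Enumerate directed cycles and compute their means (weight / length). Sample:
  cycle 0 → 0: weight = 5, length = 1, mean = 5/1 ≈ 5.000
  cycle 1 → 1: weight = 7, length = 1, mean = 7/1 ≈ 7.000
  cycle 2 → 2: weight = 9, length = 1, mean = 9/1 ≈ 9.000
  cycle 0 → 1 → 0: weight = 8, length = 2, mean = 8/2 ≈ 4.000
  cycle 0 → 2 → 0: weight = 4, length = 2, mean = 4/2 ≈ 2.000
  cycle 1 → 0 → 1: weight = 8, length = 2, mean = 8/2 ≈ 4.000
Minimum mean = 2.000, attained e.g. along the cycle 0 → 2 → 0 with weight 4 and length 2. So λ(A) = 4/2 = 2.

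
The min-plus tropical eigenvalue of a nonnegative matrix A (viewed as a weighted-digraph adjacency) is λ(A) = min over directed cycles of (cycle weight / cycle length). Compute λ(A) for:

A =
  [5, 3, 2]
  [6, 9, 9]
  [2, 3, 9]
λ(A) = 2

Enumerate directed cycles and compute their means (weight / length). Sample:
  cycle 0 → 0: weight = 5, length = 1, mean = 5/1 ≈ 5.000
  cycle 1 → 1: weight = 9, length = 1, mean = 9/1 ≈ 9.000
  cycle 2 → 2: weight = 9, length = 1, mean = 9/1 ≈ 9.000
  cycle 0 → 1 → 0: weight = 9, length = 2, mean = 9/2 ≈ 4.500
  cycle 0 → 2 → 0: weight = 4, length = 2, mean = 4/2 ≈ 2.000
  cycle 1 → 0 → 1: weight = 9, length = 2, mean = 9/2 ≈ 4.500
Minimum mean = 2.000, attained e.g. along the cycle 0 → 2 → 0 with weight 4 and length 2. So λ(A) = 4/2 = 2.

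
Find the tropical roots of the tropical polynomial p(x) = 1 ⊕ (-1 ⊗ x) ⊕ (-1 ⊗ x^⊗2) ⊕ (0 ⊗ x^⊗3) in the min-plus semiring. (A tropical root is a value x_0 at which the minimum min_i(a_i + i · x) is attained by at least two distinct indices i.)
Roots: {-1, 0, 2}

Each tropical root is a break point of the lower envelope of the lines y = a_i + i · x (there are 4 lines, with slopes 0, 1, ..., 3). Only the lines that attain the minimum somewhere contribute to roots; other lines are dominated. Here the surviving (envelope) indices are i = 3, i = 2, i = 1, i = 0.
Intersections between consecutive envelope lines give the roots: for adjacent envelope indices i < j the intersection is x = (a_i − a_j) / (j − i). Reading off the sorted break points: {-1, 0, 2}.
Verification: at each break x_0, at least two indices attain the minimum of min_i(a_i + i · x_0).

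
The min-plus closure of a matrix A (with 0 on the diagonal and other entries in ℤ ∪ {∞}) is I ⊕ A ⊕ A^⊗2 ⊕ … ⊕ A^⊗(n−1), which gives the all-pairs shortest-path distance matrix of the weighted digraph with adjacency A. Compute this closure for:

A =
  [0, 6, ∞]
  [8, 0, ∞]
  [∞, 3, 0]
Closure =
  [0, 6, ∞]
  [8, 0, ∞]
  [11, 3, 0]

This is the Floyd-Warshall all-pairs shortest-path computation. For each intermediate vertex k = 0, 1, …, 2, update dist[i][j] ← min(dist[i][j], dist[i][k] + dist[k][j]). The final matrix gives, for each (i, j), the minimum total weight of any directed path from i to j (possibly empty when i = j).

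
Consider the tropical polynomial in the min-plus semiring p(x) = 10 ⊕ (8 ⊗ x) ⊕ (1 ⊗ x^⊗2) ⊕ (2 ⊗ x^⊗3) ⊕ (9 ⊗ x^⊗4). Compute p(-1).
p(-1) = -1

A tropical monomial a ⊗ x^⊗i evaluates to a + i · x. Evaluating each term at x = -1:
  Term 0 contributes 10 + 0 · -1 = 10
  Term 1 contributes 8 + 1 · -1 = 7
  Term 2 contributes 1 + 2 · -1 = -1
  Term 3 contributes 2 + 3 · -1 = -1
  Term 4 contributes 9 + 4 · -1 = 5
p(-1) = ⊕ of these = min[10, 7, -1, -1, 5] = -1.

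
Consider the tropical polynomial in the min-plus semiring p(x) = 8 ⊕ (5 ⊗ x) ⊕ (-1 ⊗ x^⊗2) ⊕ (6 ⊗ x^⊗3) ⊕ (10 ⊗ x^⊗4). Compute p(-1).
p(-1) = -3

A tropical monomial a ⊗ x^⊗i evaluates to a + i · x. Evaluating each term at x = -1:
  Term 0 contributes 8 + 0 · -1 = 8
  Term 1 contributes 5 + 1 · -1 = 4
  Term 2 contributes -1 + 2 · -1 = -3
  Term 3 contributes 6 + 3 · -1 = 3
  Term 4 contributes 10 + 4 · -1 = 6
p(-1) = ⊕ of these = min[8, 4, -3, 3, 6] = -3.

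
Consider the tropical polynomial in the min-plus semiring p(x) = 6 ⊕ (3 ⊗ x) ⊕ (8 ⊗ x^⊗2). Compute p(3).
p(3) = 6

A tropical monomial a ⊗ x^⊗i evaluates to a + i · x. Evaluating each term at x = 3:
  Term 0 contributes 6 + 0 · 3 = 6
  Term 1 contributes 3 + 1 · 3 = 6
  Term 2 contributes 8 + 2 · 3 = 14
p(3) = ⊕ of these = min[6, 6, 14] = 6.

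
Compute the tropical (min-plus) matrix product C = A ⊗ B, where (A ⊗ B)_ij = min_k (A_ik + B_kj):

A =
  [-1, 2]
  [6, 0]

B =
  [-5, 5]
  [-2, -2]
A ⊗ B =
  [-6, 0]
  [-2, -2]

Apply the min-plus product entry-by-entry:
  C[0][0] = min over k of (A[0][0] + B[0][0] = -1 + -5 = -6, A[0][1] + B[1][0] = 2 + -2 = 0) = -6 (attained at k = 0)
  C[0][1] = min over k of (A[0][0] + B[0][1] = -1 + 5 = 4, A[0][1] + B[1][1] = 2 + -2 = 0) = 0 (attained at k = 1)
  C[1][0] = min over k of (A[1][0] + B[0][0] = 6 + -5 = 1, A[1][1] + B[1][0] = 0 + -2 = -2) = -2 (attained at k = 1)
  C[1][1] = min over k of (A[1][0] + B[0][1] = 6 + 5 = 11, A[1][1] + B[1][1] = 0 + -2 = -2) = -2 (attained at k = 1)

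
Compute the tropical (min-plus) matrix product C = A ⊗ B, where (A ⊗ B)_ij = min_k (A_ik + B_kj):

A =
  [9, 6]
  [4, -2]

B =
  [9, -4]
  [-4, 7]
A ⊗ B =
  [2, 5]
  [-6, 0]

Apply the min-plus product entry-by-entry:
  C[0][0] = min over k of (A[0][0] + B[0][0] = 9 + 9 = 18, A[0][1] + B[1][0] = 6 + -4 = 2) = 2 (attained at k = 1)
  C[0][1] = min over k of (A[0][0] + B[0][1] = 9 + -4 = 5, A[0][1] + B[1][1] = 6 + 7 = 13) = 5 (attained at k = 0)
  C[1][0] = min over k of (A[1][0] + B[0][0] = 4 + 9 = 13, A[1][1] + B[1][0] = -2 + -4 = -6) = -6 (attained at k = 1)
  C[1][1] = min over k of (A[1][0] + B[0][1] = 4 + -4 = 0, A[1][1] + B[1][1] = -2 + 7 = 5) = 0 (attained at k = 0)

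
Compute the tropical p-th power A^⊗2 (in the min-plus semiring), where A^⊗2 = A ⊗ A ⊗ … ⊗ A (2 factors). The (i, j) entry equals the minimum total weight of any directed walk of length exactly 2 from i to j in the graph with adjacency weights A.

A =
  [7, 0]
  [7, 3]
A^⊗2 =
  [7, 3]
  [10, 6]

Each entry (A^⊗2)_ij equals the minimum over all length-2 walks i = v_0 → v_1 → … → v_2 = j of Σ_t A[v_t][v_{t+1}]. For example, for (i, j) = (0, 1) we minimise over 2 possible intermediate vertex sequences; the minimum is 3, attained along the walk 0 → 1 → 1.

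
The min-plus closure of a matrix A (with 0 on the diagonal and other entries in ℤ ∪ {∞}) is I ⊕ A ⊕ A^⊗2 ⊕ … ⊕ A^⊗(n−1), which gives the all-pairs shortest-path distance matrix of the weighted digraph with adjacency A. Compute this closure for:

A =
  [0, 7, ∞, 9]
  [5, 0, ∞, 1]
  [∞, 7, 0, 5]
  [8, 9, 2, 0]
Closure =
  [0, 7, 10, 8]
  [5, 0, 3, 1]
  [12, 7, 0, 5]
  [8, 9, 2, 0]

This is the Floyd-Warshall all-pairs shortest-path computation. For each intermediate vertex k = 0, 1, …, 3, update dist[i][j] ← min(dist[i][j], dist[i][k] + dist[k][j]). The final matrix gives, for each (i, j), the minimum total weight of any directed path from i to j (possibly empty when i = j).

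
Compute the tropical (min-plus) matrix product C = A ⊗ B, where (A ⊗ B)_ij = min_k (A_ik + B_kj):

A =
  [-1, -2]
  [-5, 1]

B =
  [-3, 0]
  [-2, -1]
A ⊗ B =
  [-4, -3]
  [-8, -5]

Apply the min-plus product entry-by-entry:
  C[0][0] = min over k of (A[0][0] + B[0][0] = -1 + -3 = -4, A[0][1] + B[1][0] = -2 + -2 = -4) = -4 (attained at k = 0)
  C[0][1] = min over k of (A[0][0] + B[0][1] = -1 + 0 = -1, A[0][1] + B[1][1] = -2 + -1 = -3) = -3 (attained at k = 1)
  C[1][0] = min over k of (A[1][0] + B[0][0] = -5 + -3 = -8, A[1][1] + B[1][0] = 1 + -2 = -1) = -8 (attained at k = 0)
  C[1][1] = min over k of (A[1][0] + B[0][1] = -5 + 0 = -5, A[1][1] + B[1][1] = 1 + -1 = 0) = -5 (attained at k = 0)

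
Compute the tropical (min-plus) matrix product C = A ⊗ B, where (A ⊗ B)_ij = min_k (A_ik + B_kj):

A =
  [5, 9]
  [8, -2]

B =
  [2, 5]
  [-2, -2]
A ⊗ B =
  [7, 7]
  [-4, -4]

Apply the min-plus product entry-by-entry:
  C[0][0] = min over k of (A[0][0] + B[0][0] = 5 + 2 = 7, A[0][1] + B[1][0] = 9 + -2 = 7) = 7 (attained at k = 0)
  C[0][1] = min over k of (A[0][0] + B[0][1] = 5 + 5 = 10, A[0][1] + B[1][1] = 9 + -2 = 7) = 7 (attained at k = 1)
  C[1][0] = min over k of (A[1][0] + B[0][0] = 8 + 2 = 10, A[1][1] + B[1][0] = -2 + -2 = -4) = -4 (attained at k = 1)
  C[1][1] = min over k of (A[1][0] + B[0][1] = 8 + 5 = 13, A[1][1] + B[1][1] = -2 + -2 = -4) = -4 (attained at k = 1)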